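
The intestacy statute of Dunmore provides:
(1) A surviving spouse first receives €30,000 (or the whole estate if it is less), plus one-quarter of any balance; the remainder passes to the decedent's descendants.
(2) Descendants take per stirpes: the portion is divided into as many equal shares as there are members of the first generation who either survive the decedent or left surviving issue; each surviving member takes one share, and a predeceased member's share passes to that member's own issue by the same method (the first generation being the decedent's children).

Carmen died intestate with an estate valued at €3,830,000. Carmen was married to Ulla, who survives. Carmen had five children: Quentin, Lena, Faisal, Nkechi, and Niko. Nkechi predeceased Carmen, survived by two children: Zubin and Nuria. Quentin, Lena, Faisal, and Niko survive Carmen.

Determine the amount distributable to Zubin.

Ulla first takes €30,000, leaving a balance of €3,800,000. Ulla then takes one-quarter of the balance (€950,000), for a total of €980,000. The remaining €2,850,000 passes to the descendants.
The descendants' portion (€2,850,000) is divided into 5 shares of €570,000: Quentin, Lena, Faisal, and Niko each take €570,000; Nkechi's €570,000 share passes to Nkechi's issue.
Nkechi's share (€570,000) is divided into 2 shares of €285,000: Zubin and Nuria each take €285,000.

Zubin receives €285,000.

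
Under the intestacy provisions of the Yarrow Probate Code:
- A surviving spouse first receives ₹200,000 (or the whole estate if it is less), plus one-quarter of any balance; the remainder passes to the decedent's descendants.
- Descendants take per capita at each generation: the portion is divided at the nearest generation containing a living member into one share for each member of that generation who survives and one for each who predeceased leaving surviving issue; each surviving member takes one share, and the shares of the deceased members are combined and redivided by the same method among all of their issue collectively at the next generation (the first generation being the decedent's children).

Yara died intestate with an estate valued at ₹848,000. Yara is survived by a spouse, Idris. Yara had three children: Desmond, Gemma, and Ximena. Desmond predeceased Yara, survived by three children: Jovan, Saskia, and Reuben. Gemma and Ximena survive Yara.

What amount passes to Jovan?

Jovan receives ₹54,000.

Idris first takes ₹200,000, leaving a balance of ₹648,000. Idris then takes one-quarter of the balance (₹162,000), for a total of ₹362,000. The remaining ₹486,000 passes to the descendants.
The descendants' portion (₹486,000) is divided at the children's generation into 3 shares of ₹162,000. Gemma and Ximena each take ₹162,000. The remaining share for the deceased Desmond (₹162,000) is carried to the next generation.
That pool (₹162,000) is divided at the grandchildren's generation equally among Jovan, Saskia, and Reuben: ₹54,000 each.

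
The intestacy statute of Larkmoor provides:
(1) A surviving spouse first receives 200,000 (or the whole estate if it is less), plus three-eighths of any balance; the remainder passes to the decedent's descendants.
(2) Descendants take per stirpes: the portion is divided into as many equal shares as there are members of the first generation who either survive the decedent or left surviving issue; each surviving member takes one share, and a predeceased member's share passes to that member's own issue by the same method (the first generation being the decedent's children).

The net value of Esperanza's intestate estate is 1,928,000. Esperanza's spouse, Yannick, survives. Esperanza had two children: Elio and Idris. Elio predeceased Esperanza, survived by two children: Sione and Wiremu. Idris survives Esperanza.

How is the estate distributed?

Yannick: 848,000; Sione: 270,000; Wiremu: 270,000; Idris: 540,000

Yannick first takes 200,000, leaving a balance of 1,728,000. Yannick then takes three-eighths of the balance (648,000), for a total of 848,000. The remaining 1,080,000 passes to the descendants.
The descendants' portion (1,080,000) is divided into 2 shares of 540,000: Idris takes 540,000; Elio's 540,000 share passes to Elio's issue.
Elio's share (540,000) is divided into 2 shares of 270,000: Sione and Wiremu each take 270,000.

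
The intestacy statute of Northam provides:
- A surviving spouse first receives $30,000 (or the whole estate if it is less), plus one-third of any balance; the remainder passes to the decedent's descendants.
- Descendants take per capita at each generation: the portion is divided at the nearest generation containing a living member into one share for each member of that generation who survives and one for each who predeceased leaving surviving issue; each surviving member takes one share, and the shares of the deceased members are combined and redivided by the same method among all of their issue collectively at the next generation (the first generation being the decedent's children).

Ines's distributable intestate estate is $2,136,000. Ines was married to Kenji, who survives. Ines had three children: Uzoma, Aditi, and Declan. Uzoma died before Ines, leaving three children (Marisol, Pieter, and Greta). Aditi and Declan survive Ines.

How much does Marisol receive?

Marisol receives $156,000.

Kenji first takes $30,000, leaving a balance of $2,106,000. Kenji then takes one-third of the balance ($702,000), for a total of $732,000. The remaining $1,404,000 passes to the descendants.
The descendants' portion ($1,404,000) is divided at the children's generation into 3 shares of $468,000. Aditi and Declan each take $468,000. The remaining share for the deceased Uzoma ($468,000) is carried to the next generation.
That pool ($468,000) is divided at the grandchildren's generation equally among Marisol, Pieter, and Greta: $156,000 each.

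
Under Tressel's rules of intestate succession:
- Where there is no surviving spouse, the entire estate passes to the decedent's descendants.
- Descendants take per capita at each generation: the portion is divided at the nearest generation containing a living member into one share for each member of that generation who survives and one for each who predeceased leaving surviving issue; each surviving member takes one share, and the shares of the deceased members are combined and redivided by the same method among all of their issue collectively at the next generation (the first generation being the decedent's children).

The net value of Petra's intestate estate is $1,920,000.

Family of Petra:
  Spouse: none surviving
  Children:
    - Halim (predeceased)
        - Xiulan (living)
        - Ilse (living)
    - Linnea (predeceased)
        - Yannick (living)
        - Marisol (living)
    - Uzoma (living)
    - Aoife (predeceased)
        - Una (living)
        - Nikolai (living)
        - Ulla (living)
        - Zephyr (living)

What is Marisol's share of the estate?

Marisol receives $180,000.

The entire $1,920,000 passes to the descendants.
That amount ($1,920,000) is divided at the children's generation into 4 shares of $480,000. Uzoma takes $480,000. The 3 shares of the deceased (Halim, Linnea, and Aoife) are combined into a pool of $1,440,000.
That pool ($1,440,000) is divided at the grandchildren's generation equally among Xiulan, Ilse, Yannick, Marisol, Una, Nikolai, Ulla, and Zephyr: $180,000 each.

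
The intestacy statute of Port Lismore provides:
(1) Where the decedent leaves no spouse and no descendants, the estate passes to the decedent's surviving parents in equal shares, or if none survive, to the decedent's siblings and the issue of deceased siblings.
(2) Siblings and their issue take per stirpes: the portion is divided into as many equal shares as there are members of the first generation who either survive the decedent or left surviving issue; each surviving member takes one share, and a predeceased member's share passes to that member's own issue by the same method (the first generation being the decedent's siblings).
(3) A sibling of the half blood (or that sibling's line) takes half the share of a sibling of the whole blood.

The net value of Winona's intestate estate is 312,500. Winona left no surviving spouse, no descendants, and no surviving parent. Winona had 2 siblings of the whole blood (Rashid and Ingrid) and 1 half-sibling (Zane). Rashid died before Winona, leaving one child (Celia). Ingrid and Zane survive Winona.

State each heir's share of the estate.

The entire 312,500 passes to the siblings and their issue.
Counting each half-blood sibling's line as half a unit, there are 5/2 units in 312,500, so one unit is 125,000. Whole-blood lines (Rashid and Ingrid) take 125,000 each; half-blood lines (Zane) take 62,500 each.
Rashid's share (125,000) passes entirely to Celia.

Celia: 125,000; Ingrid: 125,000; Zane: 62,500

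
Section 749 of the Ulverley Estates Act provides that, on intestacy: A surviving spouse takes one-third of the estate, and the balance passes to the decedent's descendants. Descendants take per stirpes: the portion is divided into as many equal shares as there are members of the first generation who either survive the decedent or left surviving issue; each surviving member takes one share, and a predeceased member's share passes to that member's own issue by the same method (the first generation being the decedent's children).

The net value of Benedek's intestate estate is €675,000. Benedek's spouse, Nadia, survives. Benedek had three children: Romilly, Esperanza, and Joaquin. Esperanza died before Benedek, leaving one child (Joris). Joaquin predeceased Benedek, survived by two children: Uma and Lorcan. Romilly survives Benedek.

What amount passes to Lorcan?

Lorcan receives €75,000.

Nadia takes one-third of €675,000 = €225,000. The remaining €450,000 passes to the descendants.
The descendants' portion (€450,000) is divided into 3 shares of €150,000: Romilly takes €150,000; Esperanza's €150,000 share passes to Esperanza's issue; Joaquin's €150,000 share passes to Joaquin's issue.
Esperanza's share (€150,000) passes entirely to Joris.
Joaquin's share (€150,000) is divided into 2 shares of €75,000: Uma and Lorcan each take €75,000.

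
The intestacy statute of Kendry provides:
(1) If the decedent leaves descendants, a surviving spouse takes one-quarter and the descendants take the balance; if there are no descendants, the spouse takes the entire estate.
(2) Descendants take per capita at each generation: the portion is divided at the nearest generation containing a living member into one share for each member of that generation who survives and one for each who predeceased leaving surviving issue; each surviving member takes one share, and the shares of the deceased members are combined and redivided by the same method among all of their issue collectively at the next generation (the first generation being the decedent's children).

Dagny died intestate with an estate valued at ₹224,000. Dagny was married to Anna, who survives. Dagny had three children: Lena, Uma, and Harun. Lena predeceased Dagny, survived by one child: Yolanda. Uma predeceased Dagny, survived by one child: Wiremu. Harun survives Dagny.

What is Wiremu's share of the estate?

Anna takes one-quarter of ₹224,000 = ₹56,000. The remaining ₹168,000 passes to the descendants.
The descendants' portion (₹168,000) is divided at the children's generation into 3 shares of ₹56,000. Harun takes ₹56,000. The 2 shares of the deceased (Lena and Uma) are combined into a pool of ₹112,000.
That pool (₹112,000) is divided at the grandchildren's generation equally among Yolanda and Wiremu: ₹56,000 each.

Wiremu receives ₹56,000.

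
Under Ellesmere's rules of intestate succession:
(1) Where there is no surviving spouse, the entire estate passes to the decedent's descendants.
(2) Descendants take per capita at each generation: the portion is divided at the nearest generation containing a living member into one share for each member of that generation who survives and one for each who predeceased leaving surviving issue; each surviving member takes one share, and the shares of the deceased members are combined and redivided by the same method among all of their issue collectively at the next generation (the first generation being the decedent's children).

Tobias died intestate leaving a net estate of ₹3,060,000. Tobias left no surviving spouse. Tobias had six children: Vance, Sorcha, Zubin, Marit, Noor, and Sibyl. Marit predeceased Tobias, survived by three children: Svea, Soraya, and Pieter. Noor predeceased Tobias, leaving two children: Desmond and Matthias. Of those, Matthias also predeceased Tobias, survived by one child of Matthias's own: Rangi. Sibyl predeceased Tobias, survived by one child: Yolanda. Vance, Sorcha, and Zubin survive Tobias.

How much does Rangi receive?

The entire ₹3,060,000 passes to the descendants.
That amount (₹3,060,000) is divided at the children's generation into 6 shares of ₹510,000. Vance, Sorcha, and Zubin each take ₹510,000. The 3 shares of the deceased (Marit, Noor, and Sibyl) are combined into a pool of ₹1,530,000.
That pool (₹1,530,000) is divided at the grandchildren's generation into 6 shares of ₹255,000. Svea, Soraya, Pieter, Desmond, and Yolanda each take ₹255,000. The remaining share for the deceased Matthias (₹255,000) is carried to the next generation.
That pool (₹255,000) passes entirely to Rangi, the sole taker at the great-grandchildren's generation.

Rangi receives ₹255,000.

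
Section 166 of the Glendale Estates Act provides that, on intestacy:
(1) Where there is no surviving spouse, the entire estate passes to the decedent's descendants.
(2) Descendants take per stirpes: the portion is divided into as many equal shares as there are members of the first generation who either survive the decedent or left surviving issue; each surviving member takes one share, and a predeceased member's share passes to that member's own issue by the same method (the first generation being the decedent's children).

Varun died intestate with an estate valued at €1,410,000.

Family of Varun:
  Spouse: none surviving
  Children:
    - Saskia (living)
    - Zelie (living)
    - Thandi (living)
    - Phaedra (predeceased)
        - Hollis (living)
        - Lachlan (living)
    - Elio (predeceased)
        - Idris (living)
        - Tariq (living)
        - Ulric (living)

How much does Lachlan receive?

Lachlan receives €141,000.

The entire €1,410,000 passes to the descendants.
That amount (€1,410,000) is divided into 5 shares of €282,000: Saskia, Zelie, and Thandi each take €282,000; Phaedra's €282,000 share passes to Phaedra's issue; Elio's €282,000 share passes to Elio's issue.
Phaedra's share (€282,000) is divided into 2 shares of €141,000: Hollis and Lachlan each take €141,000.
Elio's share (€282,000) is divided into 3 shares of €94,000: Idris, Tariq, and Ulric each take €94,000.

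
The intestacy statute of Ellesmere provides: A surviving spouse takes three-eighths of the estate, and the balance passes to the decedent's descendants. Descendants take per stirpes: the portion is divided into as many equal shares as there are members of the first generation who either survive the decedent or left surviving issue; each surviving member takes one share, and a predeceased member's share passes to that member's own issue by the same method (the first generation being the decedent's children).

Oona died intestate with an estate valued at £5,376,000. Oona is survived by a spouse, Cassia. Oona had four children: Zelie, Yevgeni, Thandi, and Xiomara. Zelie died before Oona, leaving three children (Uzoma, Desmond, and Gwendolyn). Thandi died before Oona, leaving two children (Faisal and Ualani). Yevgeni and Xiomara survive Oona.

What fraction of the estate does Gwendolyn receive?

Gwendolyn receives 5/96 of the estate.

Cassia takes three-eighths of £5,376,000 = £2,016,000. The remaining £3,360,000 passes to the descendants.
The descendants' portion (£3,360,000) is divided into 4 shares of £840,000: Yevgeni and Xiomara each take £840,000; Zelie's £840,000 share passes to Zelie's issue; Thandi's £840,000 share passes to Thandi's issue.
Zelie's share (£840,000) is divided into 3 shares of £280,000: Uzoma, Desmond, and Gwendolyn each take £280,000.
Thandi's share (£840,000) is divided into 2 shares of £420,000: Faisal and Ualani each take £420,000.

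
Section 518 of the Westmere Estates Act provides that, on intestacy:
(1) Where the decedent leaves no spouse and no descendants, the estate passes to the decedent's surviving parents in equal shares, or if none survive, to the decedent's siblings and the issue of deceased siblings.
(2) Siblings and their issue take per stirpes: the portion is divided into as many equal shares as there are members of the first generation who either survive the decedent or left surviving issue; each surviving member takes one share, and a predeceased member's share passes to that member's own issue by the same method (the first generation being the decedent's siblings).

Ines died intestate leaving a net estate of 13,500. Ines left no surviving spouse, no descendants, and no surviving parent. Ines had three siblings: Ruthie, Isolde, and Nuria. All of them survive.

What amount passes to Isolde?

Isolde receives 4,500.

The entire 13,500 passes to the siblings and their issue.
That amount (13,500) is divided into 3 shares of 4,500: Ruthie, Isolde, and Nuria each take 4,500.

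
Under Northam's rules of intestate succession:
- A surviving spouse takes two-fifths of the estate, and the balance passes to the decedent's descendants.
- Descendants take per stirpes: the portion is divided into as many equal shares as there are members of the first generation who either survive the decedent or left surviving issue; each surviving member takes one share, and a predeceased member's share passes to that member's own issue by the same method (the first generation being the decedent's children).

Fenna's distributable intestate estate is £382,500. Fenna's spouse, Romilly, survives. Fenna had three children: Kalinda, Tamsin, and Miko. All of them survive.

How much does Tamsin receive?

Tamsin receives £76,500.

Romilly takes two-fifths of £382,500 = £153,000. The remaining £229,500 passes to the descendants.
The descendants' portion (£229,500) is divided into 3 shares of £76,500: Kalinda, Tamsin, and Miko each take £76,500.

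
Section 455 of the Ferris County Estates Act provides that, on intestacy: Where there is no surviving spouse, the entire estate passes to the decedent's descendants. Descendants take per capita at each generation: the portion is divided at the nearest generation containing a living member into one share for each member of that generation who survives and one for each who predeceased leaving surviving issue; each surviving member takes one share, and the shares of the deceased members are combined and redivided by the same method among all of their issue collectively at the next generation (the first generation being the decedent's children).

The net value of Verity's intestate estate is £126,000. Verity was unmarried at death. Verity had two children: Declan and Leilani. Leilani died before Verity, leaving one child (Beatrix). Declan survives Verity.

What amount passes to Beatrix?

The entire £126,000 passes to the descendants.
That amount (£126,000) is divided at the children's generation into 2 shares of £63,000. Declan takes £63,000. The remaining share for the deceased Leilani (£63,000) is carried to the next generation.
That pool (£63,000) passes entirely to Beatrix, the sole taker at the grandchildren's generation.

Beatrix receives £63,000.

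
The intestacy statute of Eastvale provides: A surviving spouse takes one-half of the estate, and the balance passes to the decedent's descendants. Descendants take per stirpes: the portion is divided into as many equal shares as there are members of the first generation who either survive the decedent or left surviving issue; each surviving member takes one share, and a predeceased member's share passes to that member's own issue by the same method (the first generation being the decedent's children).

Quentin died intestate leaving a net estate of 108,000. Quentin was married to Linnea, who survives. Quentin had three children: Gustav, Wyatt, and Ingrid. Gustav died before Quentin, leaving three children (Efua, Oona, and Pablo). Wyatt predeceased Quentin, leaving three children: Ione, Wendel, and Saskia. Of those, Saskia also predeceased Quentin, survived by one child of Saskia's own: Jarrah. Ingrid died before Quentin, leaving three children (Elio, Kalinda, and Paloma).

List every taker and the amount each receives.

Linnea takes one-half of 108,000 = 54,000. The remaining 54,000 passes to the descendants.
The descendants' portion (54,000) is divided into 3 shares of 18,000: Gustav's 18,000 share passes to Gustav's issue; Wyatt's 18,000 share passes to Wyatt's issue; Ingrid's 18,000 share passes to Ingrid's issue.
Gustav's share (18,000) is divided into 3 shares of 6,000: Efua, Oona, and Pablo each take 6,000.
Wyatt's share (18,000) is divided into 3 shares of 6,000: Ione and Wendel each take 6,000; Saskia's 6,000 share passes to Saskia's issue.
Saskia's share (6,000) passes entirely to Jarrah.
Ingrid's share (18,000) is divided into 3 shares of 6,000: Elio, Kalinda, and Paloma each take 6,000.

Linnea: 54,000; Efua: 6,000; Oona: 6,000; Pablo: 6,000; Ione: 6,000; Wendel: 6,000; Jarrah: 6,000; Elio: 6,000; Kalinda: 6,000; Paloma: 6,000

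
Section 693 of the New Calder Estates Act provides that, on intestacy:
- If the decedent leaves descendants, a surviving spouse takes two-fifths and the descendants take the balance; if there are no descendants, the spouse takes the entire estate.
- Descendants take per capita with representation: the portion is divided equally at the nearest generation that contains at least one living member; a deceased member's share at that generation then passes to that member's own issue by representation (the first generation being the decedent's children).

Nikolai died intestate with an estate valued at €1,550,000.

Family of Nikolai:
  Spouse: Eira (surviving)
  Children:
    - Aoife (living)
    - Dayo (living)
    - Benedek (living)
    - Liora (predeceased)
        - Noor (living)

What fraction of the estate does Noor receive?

Eira takes two-fifths of €1,550,000 = €620,000. The remaining €930,000 passes to the descendants.
The descendants' portion (€930,000) is divided into 4 shares of €232,500: Aoife, Dayo, and Benedek each take €232,500; Liora's €232,500 share passes to Liora's issue.
Liora's share (€232,500) passes entirely to Noor.

Noor receives 3/20 of the estate.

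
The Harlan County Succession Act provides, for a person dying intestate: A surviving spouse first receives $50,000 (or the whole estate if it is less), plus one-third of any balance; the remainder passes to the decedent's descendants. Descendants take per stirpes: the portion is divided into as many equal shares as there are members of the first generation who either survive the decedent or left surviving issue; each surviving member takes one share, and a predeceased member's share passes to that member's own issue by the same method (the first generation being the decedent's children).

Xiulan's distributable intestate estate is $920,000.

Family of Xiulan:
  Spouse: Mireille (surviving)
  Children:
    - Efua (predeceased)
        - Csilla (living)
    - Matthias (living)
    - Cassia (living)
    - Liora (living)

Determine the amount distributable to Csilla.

Mireille first takes $50,000, leaving a balance of $870,000. Mireille then takes one-third of the balance ($290,000), for a total of $340,000. The remaining $580,000 passes to the descendants.
The descendants' portion ($580,000) is divided into 4 shares of $145,000: Matthias, Cassia, and Liora each take $145,000; Efua's $145,000 share passes to Efua's issue.
Efua's share ($145,000) passes entirely to Csilla.

Csilla receives $145,000.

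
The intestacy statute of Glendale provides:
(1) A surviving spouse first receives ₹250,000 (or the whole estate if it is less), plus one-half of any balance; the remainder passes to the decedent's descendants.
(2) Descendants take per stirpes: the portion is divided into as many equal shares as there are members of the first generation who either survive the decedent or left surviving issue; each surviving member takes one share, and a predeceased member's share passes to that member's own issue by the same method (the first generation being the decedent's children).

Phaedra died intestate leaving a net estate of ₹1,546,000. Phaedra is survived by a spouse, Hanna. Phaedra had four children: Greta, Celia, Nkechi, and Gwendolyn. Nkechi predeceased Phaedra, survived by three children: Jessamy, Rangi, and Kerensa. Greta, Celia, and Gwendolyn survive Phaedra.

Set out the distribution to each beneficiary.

Hanna: ₹898,000; Greta: ₹162,000; Celia: ₹162,000; Jessamy: ₹54,000; Rangi: ₹54,000; Kerensa: ₹54,000; Gwendolyn: ₹162,000

Hanna first takes ₹250,000, leaving a balance of ₹1,296,000. Hanna then takes one-half of the balance (₹648,000), for a total of ₹898,000. The remaining ₹648,000 passes to the descendants.
The descendants' portion (₹648,000) is divided into 4 shares of ₹162,000: Greta, Celia, and Gwendolyn each take ₹162,000; Nkechi's ₹162,000 share passes to Nkechi's issue.
Nkechi's share (₹162,000) is divided into 3 shares of ₹54,000: Jessamy, Rangi, and Kerensa each take ₹54,000.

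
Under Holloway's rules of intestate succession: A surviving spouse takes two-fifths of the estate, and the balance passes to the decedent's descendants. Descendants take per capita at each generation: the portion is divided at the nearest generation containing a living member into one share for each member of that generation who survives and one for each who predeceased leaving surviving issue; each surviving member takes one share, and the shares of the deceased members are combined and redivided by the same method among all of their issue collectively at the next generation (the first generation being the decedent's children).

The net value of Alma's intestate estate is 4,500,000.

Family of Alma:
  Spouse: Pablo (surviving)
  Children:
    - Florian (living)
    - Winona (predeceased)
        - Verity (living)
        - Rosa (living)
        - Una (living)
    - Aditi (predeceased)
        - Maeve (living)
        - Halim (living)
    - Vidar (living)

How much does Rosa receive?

Rosa receives 270,000.

Pablo takes two-fifths of 4,500,000 = 1,800,000. The remaining 2,700,000 passes to the descendants.
The descendants' portion (2,700,000) is divided at the children's generation into 4 shares of 675,000. Florian and Vidar each take 675,000. The 2 shares of the deceased (Winona and Aditi) are combined into a pool of 1,350,000.
That pool (1,350,000) is divided at the grandchildren's generation equally among Verity, Rosa, Una, Maeve, and Halim: 270,000 each.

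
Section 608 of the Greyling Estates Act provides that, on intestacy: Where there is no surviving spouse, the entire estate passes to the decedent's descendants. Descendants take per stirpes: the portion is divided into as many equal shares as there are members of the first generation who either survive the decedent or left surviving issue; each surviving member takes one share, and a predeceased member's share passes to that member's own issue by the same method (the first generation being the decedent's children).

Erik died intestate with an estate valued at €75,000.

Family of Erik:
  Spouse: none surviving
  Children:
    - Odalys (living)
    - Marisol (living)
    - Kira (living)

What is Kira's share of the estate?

Kira receives €25,000.

The entire €75,000 passes to the descendants.
That amount (€75,000) is divided into 3 shares of €25,000: Odalys, Marisol, and Kira each take €25,000.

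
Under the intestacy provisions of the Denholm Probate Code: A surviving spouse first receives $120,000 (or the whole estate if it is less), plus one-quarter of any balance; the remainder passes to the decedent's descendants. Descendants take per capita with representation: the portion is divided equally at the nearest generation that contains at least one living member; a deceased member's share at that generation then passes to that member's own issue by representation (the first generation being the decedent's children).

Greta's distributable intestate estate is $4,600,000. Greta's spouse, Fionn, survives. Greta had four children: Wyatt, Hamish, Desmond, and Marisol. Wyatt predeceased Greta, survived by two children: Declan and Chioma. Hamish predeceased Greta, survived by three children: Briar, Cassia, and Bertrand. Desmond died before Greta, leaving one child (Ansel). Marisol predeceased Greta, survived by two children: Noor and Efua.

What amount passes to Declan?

Declan receives $420,000.

Fionn first takes $120,000, leaving a balance of $4,480,000. Fionn then takes one-quarter of the balance ($1,120,000), for a total of $1,240,000. The remaining $3,360,000 passes to the descendants.
No child survives, so the initial division is made at the grandchildren's generation.
The descendants' portion ($3,360,000) is divided into 8 shares of $420,000: Declan, Chioma, Briar, Cassia, Bertrand, Ansel, Noor, and Efua each take $420,000.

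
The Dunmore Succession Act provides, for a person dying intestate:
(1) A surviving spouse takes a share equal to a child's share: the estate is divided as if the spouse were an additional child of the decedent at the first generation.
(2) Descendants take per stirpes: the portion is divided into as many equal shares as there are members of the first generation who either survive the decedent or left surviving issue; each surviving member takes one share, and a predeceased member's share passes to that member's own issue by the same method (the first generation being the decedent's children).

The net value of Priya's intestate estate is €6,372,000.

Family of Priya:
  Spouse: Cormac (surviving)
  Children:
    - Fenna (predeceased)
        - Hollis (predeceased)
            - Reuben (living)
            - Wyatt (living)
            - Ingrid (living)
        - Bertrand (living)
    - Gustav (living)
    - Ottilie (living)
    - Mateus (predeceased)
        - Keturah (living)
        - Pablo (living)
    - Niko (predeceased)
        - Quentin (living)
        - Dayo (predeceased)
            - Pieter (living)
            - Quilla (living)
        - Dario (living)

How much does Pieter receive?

The spouse counts as an additional share at the children's level, so there are 6 primary shares of €1,062,000. Cormac takes one such share (€1,062,000).
The children's combined portion (€5,310,000) is divided into 5 shares of €1,062,000: Gustav and Ottilie each take €1,062,000; Fenna's €1,062,000 share passes to Fenna's issue; Mateus's €1,062,000 share passes to Mateus's issue; Niko's €1,062,000 share passes to Niko's issue.
Fenna's share (€1,062,000) is divided into 2 shares of €531,000: Bertrand takes €531,000; Hollis's €531,000 share passes to Hollis's issue.
Hollis's share (€531,000) is divided into 3 shares of €177,000: Reuben, Wyatt, and Ingrid each take €177,000.
Mateus's share (€1,062,000) is divided into 2 shares of €531,000: Keturah and Pablo each take €531,000.
Niko's share (€1,062,000) is divided into 3 shares of €354,000: Quentin and Dario each take €354,000; Dayo's €354,000 share passes to Dayo's issue.
Dayo's share (€354,000) is divided into 2 shares of €177,000: Pieter and Quilla each take €177,000.

Pieter receives €177,000.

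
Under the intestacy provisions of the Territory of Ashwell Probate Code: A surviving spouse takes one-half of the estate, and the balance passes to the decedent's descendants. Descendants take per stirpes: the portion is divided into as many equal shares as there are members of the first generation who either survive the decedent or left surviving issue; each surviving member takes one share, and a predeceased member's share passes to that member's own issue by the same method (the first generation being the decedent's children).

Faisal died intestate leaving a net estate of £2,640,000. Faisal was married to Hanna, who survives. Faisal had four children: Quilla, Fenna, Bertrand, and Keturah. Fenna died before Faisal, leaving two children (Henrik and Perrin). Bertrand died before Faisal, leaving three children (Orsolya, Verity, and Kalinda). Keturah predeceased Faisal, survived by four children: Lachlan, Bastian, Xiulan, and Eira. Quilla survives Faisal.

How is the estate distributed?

Hanna takes one-half of £2,640,000 = £1,320,000. The remaining £1,320,000 passes to the descendants.
The descendants' portion (£1,320,000) is divided into 4 shares of £330,000: Quilla takes £330,000; Fenna's £330,000 share passes to Fenna's issue; Bertrand's £330,000 share passes to Bertrand's issue; Keturah's £330,000 share passes to Keturah's issue.
Fenna's share (£330,000) is divided into 2 shares of £165,000: Henrik and Perrin each take £165,000.
Bertrand's share (£330,000) is divided into 3 shares of £110,000: Orsolya, Verity, and Kalinda each take £110,000.
Keturah's share (£330,000) is divided into 4 shares of £82,500: Lachlan, Bastian, Xiulan, and Eira each take £82,500.

Hanna: £1,320,000; Quilla: £330,000; Henrik: £165,000; Perrin: £165,000; Orsolya: £110,000; Verity: £110,000; Kalinda: £110,000; Lachlan: £82,500; Bastian: £82,500; Xiulan: £82,500; Eira: £82,500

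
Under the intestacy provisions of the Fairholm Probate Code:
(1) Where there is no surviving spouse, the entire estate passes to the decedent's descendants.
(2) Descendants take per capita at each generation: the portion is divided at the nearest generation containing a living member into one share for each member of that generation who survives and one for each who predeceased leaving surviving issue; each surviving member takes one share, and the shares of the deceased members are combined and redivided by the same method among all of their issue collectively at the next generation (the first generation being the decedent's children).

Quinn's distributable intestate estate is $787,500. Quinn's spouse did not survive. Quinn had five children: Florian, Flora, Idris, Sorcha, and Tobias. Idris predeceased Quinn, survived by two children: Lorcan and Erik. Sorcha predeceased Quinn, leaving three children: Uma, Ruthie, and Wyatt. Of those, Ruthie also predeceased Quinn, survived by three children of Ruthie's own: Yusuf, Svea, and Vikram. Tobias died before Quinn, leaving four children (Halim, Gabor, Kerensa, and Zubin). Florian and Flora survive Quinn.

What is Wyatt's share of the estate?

The entire $787,500 passes to the descendants.
That amount ($787,500) is divided at the children's generation into 5 shares of $157,500. Florian and Flora each take $157,500. The 3 shares of the deceased (Idris, Sorcha, and Tobias) are combined into a pool of $472,500.
That pool ($472,500) is divided at the grandchildren's generation into 9 shares of $52,500. Lorcan, Erik, Uma, Wyatt, Halim, Gabor, Kerensa, and Zubin each take $52,500. The remaining share for the deceased Ruthie ($52,500) is carried to the next generation.
That pool ($52,500) is divided at the great-grandchildren's generation equally among Yusuf, Svea, and Vikram: $17,500 each.

Wyatt receives $52,500.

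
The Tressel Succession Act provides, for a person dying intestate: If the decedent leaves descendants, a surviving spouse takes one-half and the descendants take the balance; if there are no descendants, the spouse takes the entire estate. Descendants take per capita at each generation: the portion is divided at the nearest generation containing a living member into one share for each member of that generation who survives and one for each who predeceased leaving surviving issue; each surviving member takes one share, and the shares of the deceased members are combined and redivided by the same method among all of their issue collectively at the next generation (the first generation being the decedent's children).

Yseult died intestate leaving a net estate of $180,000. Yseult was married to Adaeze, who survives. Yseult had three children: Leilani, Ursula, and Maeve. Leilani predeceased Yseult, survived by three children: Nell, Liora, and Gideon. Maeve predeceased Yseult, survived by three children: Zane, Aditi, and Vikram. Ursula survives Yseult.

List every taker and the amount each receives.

Adaeze takes one-half of $180,000 = $90,000. The remaining $90,000 passes to the descendants.
The descendants' portion ($90,000) is divided at the children's generation into 3 shares of $30,000. Ursula takes $30,000. The 2 shares of the deceased (Leilani and Maeve) are combined into a pool of $60,000.
That pool ($60,000) is divided at the grandchildren's generation equally among Nell, Liora, Gideon, Zane, Aditi, and Vikram: $10,000 each.

Adaeze: $90,000; Nell: $10,000; Liora: $10,000; Gideon: $10,000; Ursula: $30,000; Zane: $10,000; Aditi: $10,000; Vikram: $10,000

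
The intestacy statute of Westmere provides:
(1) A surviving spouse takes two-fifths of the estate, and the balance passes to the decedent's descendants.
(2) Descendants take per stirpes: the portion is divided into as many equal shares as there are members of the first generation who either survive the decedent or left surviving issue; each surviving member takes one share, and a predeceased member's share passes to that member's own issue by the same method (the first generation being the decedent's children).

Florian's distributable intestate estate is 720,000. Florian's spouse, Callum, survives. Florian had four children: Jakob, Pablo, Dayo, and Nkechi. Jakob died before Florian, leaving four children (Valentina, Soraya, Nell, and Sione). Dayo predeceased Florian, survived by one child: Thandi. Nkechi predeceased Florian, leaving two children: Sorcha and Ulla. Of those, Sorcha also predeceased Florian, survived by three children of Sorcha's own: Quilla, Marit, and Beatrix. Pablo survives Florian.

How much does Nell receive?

Callum takes two-fifths of 720,000 = 288,000. The remaining 432,000 passes to the descendants.
The descendants' portion (432,000) is divided into 4 shares of 108,000: Pablo takes 108,000; Jakob's 108,000 share passes to Jakob's issue; Dayo's 108,000 share passes to Dayo's issue; Nkechi's 108,000 share passes to Nkechi's issue.
Jakob's share (108,000) is divided into 4 shares of 27,000: Valentina, Soraya, Nell, and Sione each take 27,000.
Dayo's share (108,000) passes entirely to Thandi.
Nkechi's share (108,000) is divided into 2 shares of 54,000: Ulla takes 54,000; Sorcha's 54,000 share passes to Sorcha's issue.
Sorcha's share (54,000) is divided into 3 shares of 18,000: Quilla, Marit, and Beatrix each take 18,000.

Nell receives 27,000.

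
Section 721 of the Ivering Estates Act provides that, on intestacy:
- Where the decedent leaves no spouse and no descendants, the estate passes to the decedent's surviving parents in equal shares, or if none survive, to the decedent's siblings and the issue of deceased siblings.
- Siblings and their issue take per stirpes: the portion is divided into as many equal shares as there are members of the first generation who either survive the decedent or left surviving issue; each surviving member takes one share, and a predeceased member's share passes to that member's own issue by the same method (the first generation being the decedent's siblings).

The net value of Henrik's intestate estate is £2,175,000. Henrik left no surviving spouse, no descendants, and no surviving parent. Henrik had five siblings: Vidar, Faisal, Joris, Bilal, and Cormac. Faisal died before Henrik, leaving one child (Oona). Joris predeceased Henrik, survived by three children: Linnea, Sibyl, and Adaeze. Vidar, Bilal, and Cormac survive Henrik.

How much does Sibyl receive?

Sibyl receives £145,000.

The entire £2,175,000 passes to the siblings and their issue.
That amount (£2,175,000) is divided into 5 shares of £435,000: Vidar, Bilal, and Cormac each take £435,000; Faisal's £435,000 share passes to Faisal's issue; Joris's £435,000 share passes to Joris's issue.
Faisal's share (£435,000) passes entirely to Oona.
Joris's share (£435,000) is divided into 3 shares of £145,000: Linnea, Sibyl, and Adaeze each take £145,000.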